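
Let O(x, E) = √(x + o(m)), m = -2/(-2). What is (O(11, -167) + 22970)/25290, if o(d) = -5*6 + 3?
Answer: 2297/2529 + 2*I/12645 ≈ 0.90826 + 0.00015817*I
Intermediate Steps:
m = 1 (m = -2*(-½) = 1)
o(d) = -27 (o(d) = -30 + 3 = -27)
O(x, E) = √(-27 + x) (O(x, E) = √(x - 27) = √(-27 + x))
(O(11, -167) + 22970)/25290 = (√(-27 + 11) + 22970)/25290 = (√(-16) + 22970)*(1/25290) = (4*I + 22970)*(1/25290) = (22970 + 4*I)*(1/25290) = 2297/2529 + 2*I/12645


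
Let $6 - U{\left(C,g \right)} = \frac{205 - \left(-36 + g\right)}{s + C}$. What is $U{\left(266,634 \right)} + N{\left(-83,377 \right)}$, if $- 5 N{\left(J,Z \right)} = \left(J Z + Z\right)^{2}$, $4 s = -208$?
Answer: $- \frac{204514526359}{1070} \approx -1.9113 \cdot 10^{8}$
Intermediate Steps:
$s = -52$ ($s = \frac{1}{4} \left(-208\right) = -52$)
$N{\left(J,Z \right)} = - \frac{\left(Z + J Z\right)^{2}}{5}$ ($N{\left(J,Z \right)} = - \frac{\left(J Z + Z\right)^{2}}{5} = - \frac{\left(Z + J Z\right)^{2}}{5}$)
$U{\left(C,g \right)} = 6 - \frac{241 - g}{-52 + C}$ ($U{\left(C,g \right)} = 6 - \frac{205 - \left(-36 + g\right)}{-52 + C} = 6 - \frac{241 - g}{-52 + C}$)
$U{\left(266,634 \right)} + N{\left(-83,377 \right)} = \frac{-553 + 634 + 6 \cdot 266}{-52 + 266} - \frac{377^{2} \left(1 - 83\right)^{2}}{5} = \frac{-553 + 634 + 1596}{214} - \frac{142129 \left(-82\right)^{2}}{5} = \frac{1}{214} \cdot 1677 - \frac{142129}{5} \cdot 6724 = \frac{1677}{214} - \frac{955675396}{5} = - \frac{204514526359}{1070}$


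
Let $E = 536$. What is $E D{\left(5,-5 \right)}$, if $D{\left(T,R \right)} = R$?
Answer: $-2680$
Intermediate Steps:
$E D{\left(5,-5 \right)} = 536 \left(-5\right) = -2680$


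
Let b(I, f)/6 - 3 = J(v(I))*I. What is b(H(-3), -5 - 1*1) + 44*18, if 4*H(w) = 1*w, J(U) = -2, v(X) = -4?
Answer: 819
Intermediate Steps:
H(w) = w/4 (H(w) = (1*w)/4 = w/4)
b(I, f) = 18 - 12*I (b(I, f) = 18 + 6*(-2*I) = 18 - 12*I)
b(H(-3), -5 - 1*1) + 44*18 = (18 - 3*(-3)) + 44*18 = (18 - 12*(-3/4)) + 792 = (18 + 9) + 792 = 27 + 792 = 819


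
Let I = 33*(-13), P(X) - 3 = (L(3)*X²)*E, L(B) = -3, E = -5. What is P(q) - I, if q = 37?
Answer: 20967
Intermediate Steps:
P(X) = 3 + 15*X² (P(X) = 3 - 3*X²*(-5) = 3 + 15*X²)
I = -429
P(q) - I = (3 + 15*37²) - 1*(-429) = (3 + 15*1369) + 429 = (3 + 20535) + 429 = 20538 + 429 = 20967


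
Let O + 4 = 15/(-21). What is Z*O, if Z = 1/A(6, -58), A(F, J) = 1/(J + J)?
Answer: 3828/7 ≈ 546.86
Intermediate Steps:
A(F, J) = 1/(2*J)
O = -33/7 (O = -4 + 15/(-21) = -4 + 15*(-1/21) = -4 - 5/7 = -33/7 ≈ -4.7143)
Z = -116 (Z = 1/((½)/(-58)) = 1/((½)*(-1/58)) = 1/(-1/116) = -116)
Z*O = -116*(-33/7) = 3828/7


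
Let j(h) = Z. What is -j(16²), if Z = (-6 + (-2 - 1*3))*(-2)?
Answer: -22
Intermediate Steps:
Z = 22 (Z = (-6 + (-2 - 3))*(-2) = (-6 - 5)*(-2) = -11*(-2) = 22)
j(h) = 22
-j(16²) = -1*22 = -22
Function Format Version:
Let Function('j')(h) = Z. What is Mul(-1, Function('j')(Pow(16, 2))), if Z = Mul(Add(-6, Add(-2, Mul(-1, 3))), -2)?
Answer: -22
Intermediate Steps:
Z = 22 (Z = Mul(Add(-6, Add(-2, -3)), -2) = Mul(Add(-6, -5), -2) = Mul(-11, -2) = 22)
Function('j')(h) = 22
Mul(-1, Function('j')(Pow(16, 2))) = Mul(-1, 22) = -22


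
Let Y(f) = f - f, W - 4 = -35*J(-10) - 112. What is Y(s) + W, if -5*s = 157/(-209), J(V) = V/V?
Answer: -143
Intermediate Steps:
J(V) = 1
s = 157/1045 (s = -157/(5*(-209)) = -157*(-1)/(5*209) = -1/5*(-157/209) = 157/1045 ≈ 0.15024)
W = -143 (W = 4 + (-35*1 - 112) = 4 + (-35 - 112) = 4 - 147 = -143)
Y(f) = 0
Y(s) + W = 0 - 143 = -143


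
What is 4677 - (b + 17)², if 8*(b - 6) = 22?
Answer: 64223/16 ≈ 4013.9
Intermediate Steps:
b = 35/4 (b = 6 + (⅛)*22 = 6 + 11/4 = 35/4 ≈ 8.7500)
4677 - (b + 17)² = 4677 - (35/4 + 17)² = 4677 - (103/4)² = 4677 - 1*10609/16 = 4677 - 10609/16 = 64223/16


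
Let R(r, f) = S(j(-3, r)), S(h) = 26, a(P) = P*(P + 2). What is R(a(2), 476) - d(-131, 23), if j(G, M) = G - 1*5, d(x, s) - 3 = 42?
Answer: -19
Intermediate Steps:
a(P) = P*(2 + P)
d(x, s) = 45 (d(x, s) = 3 + 42 = 45)
j(G, M) = -5 + G (j(G, M) = G - 5 = -5 + G)
R(r, f) = 26
R(a(2), 476) - d(-131, 23) = 26 - 1*45 = 26 - 45 = -19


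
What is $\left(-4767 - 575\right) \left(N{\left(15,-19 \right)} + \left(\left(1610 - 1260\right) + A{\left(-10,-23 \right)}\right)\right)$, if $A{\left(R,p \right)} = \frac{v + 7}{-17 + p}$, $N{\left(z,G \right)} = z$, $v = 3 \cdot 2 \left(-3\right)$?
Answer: $- \frac{39025981}{20} \approx -1.9513 \cdot 10^{6}$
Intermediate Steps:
$v = -18$ ($v = 6 \left(-3\right) = -18$)
$A{\left(R,p \right)} = - \frac{11}{-17 + p}$ ($A{\left(R,p \right)} = \frac{-18 + 7}{-17 + p} = - \frac{11}{-17 + p}$)
$\left(-4767 - 575\right) \left(N{\left(15,-19 \right)} + \left(\left(1610 - 1260\right) + A{\left(-10,-23 \right)}\right)\right) = \left(-4767 - 575\right) \left(15 + \left(\left(1610 - 1260\right) - \frac{11}{-17 - 23}\right)\right) = - 5342 \left(15 + \left(350 - \frac{11}{-40}\right)\right) = - 5342 \left(15 + \left(350 - - \frac{11}{40}\right)\right) = - 5342 \left(15 + \left(350 + \frac{11}{40}\right)\right) = - 5342 \left(15 + \frac{14011}{40}\right) = \left(-5342\right) \frac{14611}{40} = - \frac{39025981}{20}$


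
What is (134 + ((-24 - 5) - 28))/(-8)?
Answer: -77/8 ≈ -9.6250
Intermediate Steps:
(134 + ((-24 - 5) - 28))/(-8) = -(134 + (-29 - 28))/8 = -(134 - 57)/8 = -⅛*77 = -77/8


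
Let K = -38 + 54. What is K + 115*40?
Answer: 4616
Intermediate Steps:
K = 16
K + 115*40 = 16 + 115*40 = 16 + 4600 = 4616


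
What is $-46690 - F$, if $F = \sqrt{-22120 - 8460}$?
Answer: $-46690 - 2 i \sqrt{7645} \approx -46690.0 - 174.87 i$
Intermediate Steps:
$F = 2 i \sqrt{7645}$ ($F = \sqrt{-30580} = 2 i \sqrt{7645} \approx 174.87 i$)
$-46690 - F = -46690 - 2 i \sqrt{7645}$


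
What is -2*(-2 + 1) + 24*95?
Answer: 2282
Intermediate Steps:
-2*(-2 + 1) + 24*95 = -2*(-1) + 2280 = 2 + 2280 = 2282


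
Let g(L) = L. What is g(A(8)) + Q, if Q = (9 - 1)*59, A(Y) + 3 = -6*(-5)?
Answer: 499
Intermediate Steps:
A(Y) = 27 (A(Y) = -3 - 6*(-5) = -3 + 30 = 27)
Q = 472 (Q = 8*59 = 472)
g(A(8)) + Q = 27 + 472 = 499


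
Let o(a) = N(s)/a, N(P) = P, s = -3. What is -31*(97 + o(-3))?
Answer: -3038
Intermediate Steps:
o(a) = -3/a
-31*(97 + o(-3)) = -31*(97 - 3/(-3)) = -31*(97 - 3*(-1/3)) = -31*(97 + 1) = -31*98 = -3038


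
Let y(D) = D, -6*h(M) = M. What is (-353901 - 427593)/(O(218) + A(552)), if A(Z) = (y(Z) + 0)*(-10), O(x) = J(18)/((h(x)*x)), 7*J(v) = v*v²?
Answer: 10832418583/76515098 ≈ 141.57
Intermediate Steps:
h(M) = -M/6
J(v) = v³/7 (J(v) = (v*v²)/7 = v³/7)
O(x) = -34992/(7*x²) (O(x) = ((⅐)*18³)/(((-x/6)*x)) = ((⅐)*5832)/((-x²/6)) = 5832*(-6/x²)/7 = -34992/(7*x²))
A(Z) = -10*Z (A(Z) = (Z + 0)*(-10) = Z*(-10) = -10*Z)
(-353901 - 427593)/(O(218) + A(552)) = (-353901 - 427593)/(-34992/7/218² - 10*552) = -781494/(-34992/7*1/47524 - 5520) = -781494/(-8748/83167 - 5520) = -781494/(-459090588/83167) = -781494*(-83167/459090588) = 10832418583/76515098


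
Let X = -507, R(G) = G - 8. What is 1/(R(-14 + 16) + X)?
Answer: -1/513 ≈ -0.0019493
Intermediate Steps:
R(G) = -8 + G
1/(R(-14 + 16) + X) = 1/((-8 + (-14 + 16)) - 507) = 1/((-8 + 2) - 507) = 1/(-6 - 507) = 1/(-513) = -1/513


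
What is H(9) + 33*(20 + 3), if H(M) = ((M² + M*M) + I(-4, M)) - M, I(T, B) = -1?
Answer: 911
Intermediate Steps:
H(M) = -1 - M + 2*M² (H(M) = ((M² + M*M) - 1) - M = ((M² + M²) - 1) - M = (2*M² - 1) - M = (-1 + 2*M²) - M = -1 - M + 2*M²)
H(9) + 33*(20 + 3) = (-1 - 1*9 + 2*9²) + 33*(20 + 3) = (-1 - 9 + 2*81) + 33*23 = (-1 - 9 + 162) + 759 = 152 + 759 = 911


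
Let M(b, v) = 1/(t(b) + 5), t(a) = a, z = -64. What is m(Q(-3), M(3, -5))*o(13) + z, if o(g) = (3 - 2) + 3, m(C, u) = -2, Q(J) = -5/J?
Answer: -72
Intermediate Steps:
M(b, v) = 1/(5 + b) (M(b, v) = 1/(b + 5) = 1/(5 + b))
o(g) = 4 (o(g) = 1 + 3 = 4)
m(Q(-3), M(3, -5))*o(13) + z = -2*4 - 64 = -8 - 64 = -72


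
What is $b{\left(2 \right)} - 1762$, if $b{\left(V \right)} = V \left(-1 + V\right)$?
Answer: $-1760$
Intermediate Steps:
$b{\left(2 \right)} - 1762 = 2 \left(-1 + 2\right) - 1762 = 2 \cdot 1 - 1762 = 2 - 1762 = -1760$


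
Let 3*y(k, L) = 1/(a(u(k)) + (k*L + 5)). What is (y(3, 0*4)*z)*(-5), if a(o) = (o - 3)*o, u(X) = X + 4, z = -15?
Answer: 25/33 ≈ 0.75758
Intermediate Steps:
u(X) = 4 + X
a(o) = o*(-3 + o) (a(o) = (-3 + o)*o = o*(-3 + o))
y(k, L) = 1/(3*(5 + L*k + (1 + k)*(4 + k))) (y(k, L) = 1/(3*((4 + k)*(-3 + (4 + k)) + (k*L + 5))) = 1/(3*((4 + k)*(1 + k) + (L*k + 5))) = 1/(3*((1 + k)*(4 + k) + (5 + L*k))) = 1/(3*(5 + L*k + (1 + k)*(4 + k))))
(y(3, 0*4)*z)*(-5) = ((1/(3*(5 + (0*4)*3 + (1 + 3)*(4 + 3))))*(-15))*(-5) = ((1/(3*(5 + 0*3 + 4*7)))*(-15))*(-5) = ((1/(3*(5 + 0 + 28)))*(-15))*(-5) = (((⅓)/33)*(-15))*(-5) = (((⅓)*(1/33))*(-15))*(-5) = ((1/99)*(-15))*(-5) = -5/33*(-5) = 25/33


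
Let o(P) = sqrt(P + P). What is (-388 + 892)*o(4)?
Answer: 1008*sqrt(2) ≈ 1425.5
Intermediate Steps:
o(P) = sqrt(2)*sqrt(P) (o(P) = sqrt(2*P) = sqrt(2)*sqrt(P))
(-388 + 892)*o(4) = (-388 + 892)*(sqrt(2)*sqrt(4)) = 504*(sqrt(2)*2) = 504*(2*sqrt(2)) = 1008*sqrt(2)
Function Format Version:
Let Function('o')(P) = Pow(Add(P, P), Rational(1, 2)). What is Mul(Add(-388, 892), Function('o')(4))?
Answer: Mul(1008, Pow(2, Rational(1, 2))) ≈ 1425.5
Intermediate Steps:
Function('o')(P) = Mul(Pow(2, Rational(1, 2)), Pow(P, Rational(1, 2))) (Function('o')(P) = Pow(Mul(2, P), Rational(1, 2)) = Mul(Pow(2, Rational(1, 2)), Pow(P, Rational(1, 2))))
Mul(Add(-388, 892), Function('o')(4)) = Mul(Add(-388, 892), Mul(Pow(2, Rational(1, 2)), Pow(4, Rational(1, 2)))) = Mul(504, Mul(Pow(2, Rational(1, 2)), 2)) = Mul(504, Mul(2, Pow(2, Rational(1, 2)))) = Mul(1008, Pow(2, Rational(1, 2)))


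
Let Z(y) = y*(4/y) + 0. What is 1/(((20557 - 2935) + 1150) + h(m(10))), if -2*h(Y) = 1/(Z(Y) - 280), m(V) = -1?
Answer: 552/10362145 ≈ 5.3271e-5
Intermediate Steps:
Z(y) = 4 (Z(y) = 4 + 0 = 4)
h(Y) = 1/552 (h(Y) = -1/(2*(4 - 280)) = -1/2/(-276) = -1/2*(-1/276) = 1/552)
1/(((20557 - 2935) + 1150) + h(m(10))) = 1/(((20557 - 2935) + 1150) + 1/552) = 1/((17622 + 1150) + 1/552) = 1/(18772 + 1/552) = 1/(10362145/552) = 552/10362145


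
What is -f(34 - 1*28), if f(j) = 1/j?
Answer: -1/6 ≈ -0.16667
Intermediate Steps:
-f(34 - 1*28) = -1/(34 - 1*28) = -1/(34 - 28) = -1/6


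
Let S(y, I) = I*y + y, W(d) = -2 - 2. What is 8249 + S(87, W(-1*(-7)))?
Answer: 7988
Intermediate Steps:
W(d) = -4
S(y, I) = y + I*y
8249 + S(87, W(-1*(-7))) = 8249 + 87*(1 - 4) = 8249 + 87*(-3) = 8249 - 261 = 7988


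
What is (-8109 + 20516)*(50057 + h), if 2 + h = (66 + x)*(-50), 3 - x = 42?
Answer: 604282935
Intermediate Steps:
x = -39 (x = 3 - 1*42 = 3 - 42 = -39)
h = -1352 (h = -2 + (66 - 39)*(-50) = -2 + 27*(-50) = -2 - 1350 = -1352)
(-8109 + 20516)*(50057 + h) = (-8109 + 20516)*(50057 - 1352) = 12407*48705 = 604282935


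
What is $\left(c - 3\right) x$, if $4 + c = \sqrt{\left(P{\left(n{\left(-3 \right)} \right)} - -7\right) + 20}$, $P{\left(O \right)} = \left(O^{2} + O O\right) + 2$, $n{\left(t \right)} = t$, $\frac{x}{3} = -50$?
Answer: $1050 - 150 \sqrt{47} \approx 21.652$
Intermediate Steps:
$x = -150$ ($x = 3 \left(-50\right) = -150$)
$P{\left(O \right)} = 2 + 2 O^{2}$ ($P{\left(O \right)} = \left(O^{2} + O^{2}\right) + 2 = 2 O^{2} + 2 = 2 + 2 O^{2}$)
$c = -4 + \sqrt{47}$ ($c = -4 + \sqrt{\left(\left(2 + 2 \left(-3\right)^{2}\right) - -7\right) + 20} = -4 + \sqrt{\left(\left(2 + 2 \cdot 9\right) + 7\right) + 20} = -4 + \sqrt{\left(\left(2 + 18\right) + 7\right) + 20} = -4 + \sqrt{\left(20 + 7\right) + 20} = -4 + \sqrt{27 + 20} = -4 + \sqrt{47} \approx 2.8557$)
$\left(c - 3\right) x = \left(\left(-4 + \sqrt{47}\right) - 3\right) \left(-150\right) = \left(-7 + \sqrt{47}\right) \left(-150\right) = 1050 - 150 \sqrt{47}$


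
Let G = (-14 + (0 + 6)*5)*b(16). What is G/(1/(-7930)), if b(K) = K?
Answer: -2030080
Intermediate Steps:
G = 256 (G = (-14 + (0 + 6)*5)*16 = (-14 + 6*5)*16 = (-14 + 30)*16 = 16*16 = 256)
G/(1/(-7930)) = 256/(1/(-7930)) = 256/(-1/7930) = 256*(-7930) = -2030080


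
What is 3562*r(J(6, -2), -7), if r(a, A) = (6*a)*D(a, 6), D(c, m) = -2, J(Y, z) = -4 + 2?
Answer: 85488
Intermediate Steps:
J(Y, z) = -2
r(a, A) = -12*a (r(a, A) = (6*a)*(-2) = -12*a)
3562*r(J(6, -2), -7) = 3562*(-12*(-2)) = 3562*24 = 85488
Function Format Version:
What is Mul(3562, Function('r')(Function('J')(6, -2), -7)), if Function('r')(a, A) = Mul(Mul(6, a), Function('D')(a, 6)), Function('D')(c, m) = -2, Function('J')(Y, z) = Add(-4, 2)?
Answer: 85488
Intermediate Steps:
Function('J')(Y, z) = -2
Function('r')(a, A) = Mul(-12, a) (Function('r')(a, A) = Mul(Mul(6, a), -2) = Mul(-12, a))
Mul(3562, Function('r')(Function('J')(6, -2), -7)) = Mul(3562, Mul(-12, -2)) = Mul(3562, 24) = 85488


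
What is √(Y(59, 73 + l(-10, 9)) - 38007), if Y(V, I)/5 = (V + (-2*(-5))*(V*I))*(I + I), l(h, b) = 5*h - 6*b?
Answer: √5613603 ≈ 2369.3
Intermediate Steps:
l(h, b) = -6*b + 5*h
Y(V, I) = 10*I*(V + 10*I*V) (Y(V, I) = 5*((V + (-2*(-5))*(V*I))*(I + I)) = 5*((V + 10*(I*V))*(2*I)) = 5*((V + 10*I*V)*(2*I)) = 5*(2*I*(V + 10*I*V)) = 10*I*(V + 10*I*V))
√(Y(59, 73 + l(-10, 9)) - 38007) = √(10*(73 + (-6*9 + 5*(-10)))*59*(1 + 10*(73 + (-6*9 + 5*(-10)))) - 38007) = √(10*(73 + (-54 - 50))*59*(1 + 10*(73 + (-54 - 50))) - 38007) = √(10*(73 - 104)*59*(1 + 10*(73 - 104)) - 38007) = √(10*(-31)*59*(1 + 10*(-31)) - 38007) = √(10*(-31)*59*(1 - 310) - 38007) = √(10*(-31)*59*(-309) - 38007) = √(5651610 - 38007) = √5613603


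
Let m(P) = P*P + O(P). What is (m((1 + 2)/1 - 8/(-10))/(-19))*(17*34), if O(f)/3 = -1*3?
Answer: -78608/475 ≈ -165.49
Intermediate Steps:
O(f) = -9 (O(f) = 3*(-1*3) = 3*(-3) = -9)
m(P) = -9 + P**2 (m(P) = P*P - 9 = P**2 - 9 = -9 + P**2)
(m((1 + 2)/1 - 8/(-10))/(-19))*(17*34) = ((-9 + ((1 + 2)/1 - 8/(-10))**2)/(-19))*(17*34) = ((-9 + (3*1 - 8*(-1/10))**2)*(-1/19))*578 = ((-9 + (3 + 4/5)**2)*(-1/19))*578 = ((-9 + (19/5)**2)*(-1/19))*578 = ((-9 + 361/25)*(-1/19))*578 = ((136/25)*(-1/19))*578 = -136/475*578 = -78608/475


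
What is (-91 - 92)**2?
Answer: 33489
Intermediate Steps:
(-91 - 92)**2 = (-183)**2 = 33489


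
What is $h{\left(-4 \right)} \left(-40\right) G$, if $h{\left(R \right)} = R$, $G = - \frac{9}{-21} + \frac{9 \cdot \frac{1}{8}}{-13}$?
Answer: $\frac{4980}{91} \approx 54.725$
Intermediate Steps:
$G = \frac{249}{728}$ ($G = \left(-9\right) \left(- \frac{1}{21}\right) + 9 \cdot \frac{1}{8} \left(- \frac{1}{13}\right) = \frac{3}{7} + \frac{9}{8} \left(- \frac{1}{13}\right) = \frac{3}{7} - \frac{9}{104} = \frac{249}{728} \approx 0.34203$)
$h{\left(-4 \right)} \left(-40\right) G = \left(-4\right) \left(-40\right) \frac{249}{728} = 160 \cdot \frac{249}{728} = \frac{4980}{91}$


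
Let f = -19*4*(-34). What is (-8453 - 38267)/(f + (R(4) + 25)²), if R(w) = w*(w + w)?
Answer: -46720/5833 ≈ -8.0096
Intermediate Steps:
R(w) = 2*w² (R(w) = w*(2*w) = 2*w²)
f = 2584 (f = -76*(-34) = 2584)
(-8453 - 38267)/(f + (R(4) + 25)²) = (-8453 - 38267)/(2584 + (2*4² + 25)²) = -46720/(2584 + (2*16 + 25)²) = -46720/(2584 + (32 + 25)²) = -46720/(2584 + 57²) = -46720/(2584 + 3249) = -46720/5833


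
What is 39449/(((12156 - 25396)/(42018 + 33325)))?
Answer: -2972206007/13240 ≈ -2.2449e+5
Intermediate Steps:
39449/(((12156 - 25396)/(42018 + 33325))) = 39449/((-13240/75343)) = 39449/((-13240*1/75343)) = 39449/(-13240/75343) = 39449*(-75343/13240) = -2972206007/13240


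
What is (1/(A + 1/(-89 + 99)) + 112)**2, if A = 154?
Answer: 29791450404/2374681 ≈ 12545.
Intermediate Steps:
(1/(A + 1/(-89 + 99)) + 112)**2 = (1/(154 + 1/(-89 + 99)) + 112)**2 = (1/(154 + 1/10) + 112)**2 = (1/(1541/10) + 112)**2 = (10/1541 + 112)**2 = (172602/1541)**2 = 29791450404/2374681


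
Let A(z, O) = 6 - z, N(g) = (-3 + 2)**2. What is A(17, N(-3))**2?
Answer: 121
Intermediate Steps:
N(g) = 1 (N(g) = (-1)**2 = 1)
A(17, N(-3))**2 = (6 - 1*17)**2 = (6 - 17)**2 = (-11)**2 = 121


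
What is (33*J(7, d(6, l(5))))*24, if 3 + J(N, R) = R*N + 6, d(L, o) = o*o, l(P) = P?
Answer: 140976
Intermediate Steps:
d(L, o) = o²
J(N, R) = 3 + N*R (J(N, R) = -3 + (R*N + 6) = -3 + (N*R + 6) = -3 + (6 + N*R) = 3 + N*R)
(33*J(7, d(6, l(5))))*24 = (33*(3 + 7*5²))*24 = (33*(3 + 7*25))*24 = (33*(3 + 175))*24 = (33*178)*24 = 5874*24 = 140976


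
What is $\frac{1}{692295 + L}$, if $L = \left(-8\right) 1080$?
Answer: $\frac{1}{683655} \approx 1.4627 \cdot 10^{-6}$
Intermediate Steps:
$L = -8640$
$\frac{1}{692295 + L} = \frac{1}{692295 - 8640} = \frac{1}{683655}$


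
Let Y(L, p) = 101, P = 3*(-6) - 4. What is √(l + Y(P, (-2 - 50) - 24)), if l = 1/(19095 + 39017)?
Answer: 47*√603139/3632 ≈ 10.050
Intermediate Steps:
P = -22 (P = -18 - 4 = -22)
l = 1/58112 ≈ 1.7208e-5
√(l + Y(P, (-2 - 50) - 24)) = √(1/58112 + 101) = √(5869313/58112) = 47*√603139/3632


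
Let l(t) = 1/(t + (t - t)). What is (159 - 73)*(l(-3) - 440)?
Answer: -113606/3 ≈ -37869.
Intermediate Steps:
l(t) = 1/t (l(t) = 1/(t + 0) = 1/t)
(159 - 73)*(l(-3) - 440) = (159 - 73)*(1/(-3) - 440) = 86*(-1/3 - 440) = 86*(-1321/3) = -113606/3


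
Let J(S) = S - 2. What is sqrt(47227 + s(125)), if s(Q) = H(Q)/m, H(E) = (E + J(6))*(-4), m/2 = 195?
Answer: sqrt(199528485)/65 ≈ 217.31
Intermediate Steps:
m = 390 (m = 2*195 = 390)
J(S) = -2 + S
H(E) = -16 - 4*E (H(E) = (E + (-2 + 6))*(-4) = (E + 4)*(-4) = (4 + E)*(-4) = -16 - 4*E)
s(Q) = -8/195 - 2*Q/195 (s(Q) = (-16 - 4*Q)/390 = (-16 - 4*Q)*(1/390) = -8/195 - 2*Q/195)
sqrt(47227 + s(125)) = sqrt(47227 + (-8/195 - 2/195*125)) = sqrt(47227 + (-8/195 - 50/39)) = sqrt(47227 - 86/65) = sqrt(3069669/65) = sqrt(199528485)/65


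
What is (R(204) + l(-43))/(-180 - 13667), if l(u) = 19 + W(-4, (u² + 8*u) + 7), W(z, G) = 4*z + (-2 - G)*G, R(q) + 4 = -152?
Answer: 2289321/13847 ≈ 165.33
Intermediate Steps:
R(q) = -156 (R(q) = -4 - 152 = -156)
W(z, G) = 4*z + G*(-2 - G)
l(u) = -11 - (7 + u² + 8*u)² - 16*u - 2*u² (l(u) = 19 + (-((u² + 8*u) + 7)² - 2*((u² + 8*u) + 7) + 4*(-4)) = 19 + (-(7 + u² + 8*u)² - 2*(7 + u² + 8*u) - 16) = 19 + (-(7 + u² + 8*u)² + (-14 - 16*u - 2*u²) - 16) = 19 + (-30 - (7 + u² + 8*u)² - 16*u - 2*u²) = -11 - (7 + u² + 8*u)² - 16*u - 2*u²)
(R(204) + l(-43))/(-180 - 13667) = (-156 + (-60 - 1*(-43)⁴ - 128*(-43) - 80*(-43)² - 16*(-43)³))/(-180 - 13667) = (-156 + (-60 - 1*3418801 + 5504 - 80*1849 - 16*(-79507)))/(-13847) = (-156 + (-60 - 3418801 + 5504 - 147920 + 1272112))*(-1/13847) = (-156 - 2289165)*(-1/13847) = -2289321*(-1/13847) = 2289321/13847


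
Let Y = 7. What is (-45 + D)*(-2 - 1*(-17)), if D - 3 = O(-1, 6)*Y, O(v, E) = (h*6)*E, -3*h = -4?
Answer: 4410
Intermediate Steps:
h = 4/3 (h = -1/3*(-4) = 4/3 ≈ 1.3333)
O(v, E) = 8*E (O(v, E) = ((4/3)*6)*E = 8*E)
D = 339 (D = 3 + (8*6)*7 = 3 + 48*7 = 3 + 336 = 339)
(-45 + D)*(-2 - 1*(-17)) = (-45 + 339)*(-2 - 1*(-17)) = 294*(-2 + 17) = 294*15 = 4410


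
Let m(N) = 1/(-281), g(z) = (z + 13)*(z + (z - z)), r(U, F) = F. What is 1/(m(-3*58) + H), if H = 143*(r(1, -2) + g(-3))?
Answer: -281/1285857 ≈ -0.00021853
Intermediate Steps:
g(z) = z*(13 + z) (g(z) = (13 + z)*(z + 0) = (13 + z)*z = z*(13 + z))
H = -4576 (H = 143*(-2 - 3*(13 - 3)) = 143*(-2 - 3*10) = 143*(-2 - 30) = 143*(-32) = -4576)
m(N) = -1/281
1/(m(-3*58) + H) = 1/(-1/281 - 4576) = 1/(-1285857/281) = -281/1285857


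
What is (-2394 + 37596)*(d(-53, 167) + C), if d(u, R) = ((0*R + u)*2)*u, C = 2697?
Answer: 292704630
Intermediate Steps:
d(u, R) = 2*u**2 (d(u, R) = ((0 + u)*2)*u = (u*2)*u = (2*u)*u = 2*u**2)
(-2394 + 37596)*(d(-53, 167) + C) = (-2394 + 37596)*(2*(-53)**2 + 2697) = 35202*(2*2809 + 2697) = 35202*(5618 + 2697) = 35202*8315 = 292704630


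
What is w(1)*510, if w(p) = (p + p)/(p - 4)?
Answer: -340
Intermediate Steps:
w(p) = 2*p/(-4 + p) (w(p) = (2*p)/(-4 + p) = 2*p/(-4 + p))
w(1)*510 = (2*1/(-4 + 1))*510 = (2*1/(-3))*510 = (2*1*(-1/3))*510 = -2/3*510 = -340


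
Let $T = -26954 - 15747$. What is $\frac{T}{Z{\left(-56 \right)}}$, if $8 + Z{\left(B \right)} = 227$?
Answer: $- \frac{42701}{219} \approx -194.98$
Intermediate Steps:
$T = -42701$
$Z{\left(B \right)} = 219$ ($Z{\left(B \right)} = -8 + 227 = 219$)
$\frac{T}{Z{\left(-56 \right)}} = - \frac{42701}{219}$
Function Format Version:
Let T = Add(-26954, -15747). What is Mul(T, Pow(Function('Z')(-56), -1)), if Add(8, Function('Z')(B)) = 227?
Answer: Rational(-42701, 219) ≈ -194.98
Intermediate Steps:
T = -42701
Function('Z')(B) = 219 (Function('Z')(B) = Add(-8, 227) = 219)
Mul(T, Pow(Function('Z')(-56), -1)) = Mul(-42701, Pow(219, -1)) = Mul(-42701, Rational(1, 219)) = Rational(-42701, 219)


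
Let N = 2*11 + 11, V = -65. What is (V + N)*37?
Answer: -1184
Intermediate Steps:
N = 33 (N = 22 + 11 = 33)
(V + N)*37 = (-65 + 33)*37 = -32*37 = -1184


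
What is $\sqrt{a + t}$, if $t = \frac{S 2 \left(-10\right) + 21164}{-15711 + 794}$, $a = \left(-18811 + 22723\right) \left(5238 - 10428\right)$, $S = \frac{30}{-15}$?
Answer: $\frac{6 i \sqrt{125495083844333}}{14917} \approx 4505.9 i$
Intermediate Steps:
$S = -2$ ($S = 30 \left(- \frac{1}{15}\right) = -2$)
$a = -20303280$ ($a = 3912 \left(-5190\right) = -20303280$)
$t = - \frac{21204}{14917}$ ($t = \frac{\left(-2\right) 2 \left(-10\right) + 21164}{-15711 + 794} = \frac{\left(-4\right) \left(-10\right) + 21164}{-14917} = \left(40 + 21164\right) \left(- \frac{1}{14917}\right) = 21204 \left(- \frac{1}{14917}\right) = - \frac{21204}{14917} \approx -1.4215$)
$\sqrt{a + t} = \sqrt{-20303280 - \frac{21204}{14917}} = \sqrt{- \frac{302864048964}{14917}} = \frac{6 i \sqrt{125495083844333}}{14917}$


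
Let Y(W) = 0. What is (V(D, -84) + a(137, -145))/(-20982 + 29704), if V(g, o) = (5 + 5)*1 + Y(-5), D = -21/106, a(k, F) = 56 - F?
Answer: 211/8722 ≈ 0.024192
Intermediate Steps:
D = -21/106 (D = -21*1/106 = -21/106 ≈ -0.19811)
V(g, o) = 10 (V(g, o) = (5 + 5)*1 + 0 = 10*1 + 0 = 10 + 0 = 10)
(V(D, -84) + a(137, -145))/(-20982 + 29704) = (10 + (56 - 1*(-145)))/(-20982 + 29704) = (10 + (56 + 145))/8722 = (10 + 201)*(1/8722) = 211*(1/8722) = 211/8722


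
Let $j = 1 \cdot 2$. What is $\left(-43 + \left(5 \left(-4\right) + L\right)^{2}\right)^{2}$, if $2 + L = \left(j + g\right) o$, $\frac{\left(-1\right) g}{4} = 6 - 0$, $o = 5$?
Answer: $302099161$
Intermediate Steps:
$j = 2$
$g = -24$ ($g = - 4 \left(6 - 0\right) = - 4 \left(6 + 0\right) = \left(-4\right) 6 = -24$)
$L = -112$ ($L = -2 + \left(2 - 24\right) 5 = -2 - 110 = -112$)
$\left(-43 + \left(5 \left(-4\right) + L\right)^{2}\right)^{2} = \left(-43 + \left(5 \left(-4\right) - 112\right)^{2}\right)^{2} = \left(-43 + \left(-20 - 112\right)^{2}\right)^{2} = \left(-43 + \left(-132\right)^{2}\right)^{2} = \left(-43 + 17424\right)^{2} = 17381^{2} = 302099161$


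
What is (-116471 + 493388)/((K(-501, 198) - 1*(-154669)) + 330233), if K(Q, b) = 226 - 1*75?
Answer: 376917/485053 ≈ 0.77706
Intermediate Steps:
K(Q, b) = 151 (K(Q, b) = 226 - 75 = 151)
(-116471 + 493388)/((K(-501, 198) - 1*(-154669)) + 330233) = (-116471 + 493388)/((151 - 1*(-154669)) + 330233) = 376917/((151 + 154669) + 330233) = 376917/(154820 + 330233) = 376917/485053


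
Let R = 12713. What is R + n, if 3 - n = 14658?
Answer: -1942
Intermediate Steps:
n = -14655 (n = 3 - 1*14658 = 3 - 14658 = -14655)
R + n = 12713 - 14655 = -1942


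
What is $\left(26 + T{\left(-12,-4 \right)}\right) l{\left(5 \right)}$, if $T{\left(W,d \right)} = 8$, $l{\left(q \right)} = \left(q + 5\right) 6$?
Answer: $2040$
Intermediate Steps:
$l{\left(q \right)} = 30 + 6 q$ ($l{\left(q \right)} = \left(5 + q\right) 6 = 30 + 6 q$)
$\left(26 + T{\left(-12,-4 \right)}\right) l{\left(5 \right)} = \left(26 + 8\right) \left(30 + 6 \cdot 5\right) = 34 \left(30 + 30\right) = 34 \cdot 60 = 2040$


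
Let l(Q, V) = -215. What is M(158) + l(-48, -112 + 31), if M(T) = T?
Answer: -57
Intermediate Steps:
M(158) + l(-48, -112 + 31) = 158 - 215 = -57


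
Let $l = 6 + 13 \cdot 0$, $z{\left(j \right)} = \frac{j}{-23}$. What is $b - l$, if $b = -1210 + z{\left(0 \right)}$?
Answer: $-1216$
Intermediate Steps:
$z{\left(j \right)} = - \frac{j}{23}$ ($z{\left(j \right)} = j \left(- \frac{1}{23}\right) = - \frac{j}{23}$)
$l = 6$ ($l = 6 + 0 = 6$)
$b = -1210$ ($b = -1210 - 0 = -1210 + 0 = -1210$)
$b - l = -1210 - 6 = -1216$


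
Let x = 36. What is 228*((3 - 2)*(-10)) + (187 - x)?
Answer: -2129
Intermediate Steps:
228*((3 - 2)*(-10)) + (187 - x) = 228*((3 - 2)*(-10)) + (187 - 1*36) = 228*(1*(-10)) + (187 - 36) = 228*(-10) + 151 = -2280 + 151 = -2129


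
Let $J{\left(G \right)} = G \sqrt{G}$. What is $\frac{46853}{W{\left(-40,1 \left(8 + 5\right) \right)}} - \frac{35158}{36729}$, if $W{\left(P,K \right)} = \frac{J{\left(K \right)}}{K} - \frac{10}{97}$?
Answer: $\frac{554980338868}{1496302731} + \frac{440839877 \sqrt{13}}{122217} \approx 13376.0$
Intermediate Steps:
$J{\left(G \right)} = G^{\frac{3}{2}}$
$W{\left(P,K \right)} = - \frac{10}{97} + \sqrt{K}$ ($W{\left(P,K \right)} = \frac{K^{\frac{3}{2}}}{K} - \frac{10}{97} = \sqrt{K} - \frac{10}{97} = - \frac{10}{97} + \sqrt{K}$)
$\frac{46853}{W{\left(-40,1 \left(8 + 5\right) \right)}} - \frac{35158}{36729} = \frac{46853}{- \frac{10}{97} + \sqrt{1 \left(8 + 5\right)}} - \frac{35158}{36729} = \frac{46853}{- \frac{10}{97} + \sqrt{1 \cdot 13}} - \frac{35158}{36729} = \frac{46853}{- \frac{10}{97} + \sqrt{13}} - \frac{35158}{36729} = - \frac{35158}{36729} + \frac{46853}{- \frac{10}{97} + \sqrt{13}}$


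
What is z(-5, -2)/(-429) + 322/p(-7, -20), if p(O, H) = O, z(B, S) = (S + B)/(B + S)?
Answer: -19735/429 ≈ -46.002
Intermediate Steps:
z(B, S) = 1 (z(B, S) = (B + S)/(B + S) = 1)
z(-5, -2)/(-429) + 322/p(-7, -20) = 1/(-429) + 322/(-7) = 1*(-1/429) + 322*(-1/7) = -1/429 - 46 = -19735/429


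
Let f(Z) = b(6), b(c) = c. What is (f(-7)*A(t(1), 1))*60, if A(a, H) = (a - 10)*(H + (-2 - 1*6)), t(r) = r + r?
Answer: 20160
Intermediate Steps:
t(r) = 2*r
f(Z) = 6
A(a, H) = (-10 + a)*(-8 + H) (A(a, H) = (-10 + a)*(H + (-2 - 6)) = (-10 + a)*(H - 8) = (-10 + a)*(-8 + H))
(f(-7)*A(t(1), 1))*60 = (6*(80 - 10*1 - 16 + 1*(2*1)))*60 = (6*(80 - 10 - 8*2 + 1*2))*60 = (6*(80 - 10 - 16 + 2))*60 = (6*56)*60 = 336*60 = 20160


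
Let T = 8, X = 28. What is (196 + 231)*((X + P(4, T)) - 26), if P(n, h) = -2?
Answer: 0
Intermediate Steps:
(196 + 231)*((X + P(4, T)) - 26) = (196 + 231)*((28 - 2) - 26) = 427*(26 - 26) = 427*0 = 0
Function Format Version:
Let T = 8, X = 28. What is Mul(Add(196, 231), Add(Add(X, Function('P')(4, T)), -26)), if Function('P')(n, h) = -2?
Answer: 0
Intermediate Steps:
Mul(Add(196, 231), Add(Add(X, Function('P')(4, T)), -26)) = Mul(Add(196, 231), Add(Add(28, -2), -26)) = Mul(427, Add(26, -26)) = Mul(427, 0) = 0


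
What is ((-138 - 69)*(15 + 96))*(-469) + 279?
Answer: 10776492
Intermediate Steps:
((-138 - 69)*(15 + 96))*(-469) + 279 = -207*111*(-469) + 279 = -22977*(-469) + 279 = 10776213 + 279 = 10776492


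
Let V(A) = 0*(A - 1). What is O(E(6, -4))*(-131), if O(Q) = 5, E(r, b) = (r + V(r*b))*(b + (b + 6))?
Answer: -655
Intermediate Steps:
V(A) = 0 (V(A) = 0*(-1 + A) = 0)
E(r, b) = r*(6 + 2*b) (E(r, b) = (r + 0)*(b + (b + 6)) = r*(b + (6 + b)) = r*(6 + 2*b))
O(E(6, -4))*(-131) = 5*(-131) = -655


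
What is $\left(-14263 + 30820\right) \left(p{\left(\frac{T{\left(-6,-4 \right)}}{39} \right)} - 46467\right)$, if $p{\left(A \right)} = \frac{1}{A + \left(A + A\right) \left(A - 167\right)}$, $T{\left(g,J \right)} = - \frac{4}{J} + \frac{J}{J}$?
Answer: $- \frac{19977074237151}{25966} \approx -7.6935 \cdot 10^{8}$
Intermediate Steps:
$T{\left(g,J \right)} = 1 - \frac{4}{J}$ ($T{\left(g,J \right)} = - \frac{4}{J} + 1 = 1 - \frac{4}{J}$)
$p{\left(A \right)} = \frac{1}{A + 2 A \left(-167 + A\right)}$
$\left(-14263 + 30820\right) \left(p{\left(\frac{T{\left(-6,-4 \right)}}{39} \right)} - 46467\right) = \left(-14263 + 30820\right) \left(\frac{1}{\frac{\frac{1}{-4} \left(-4 - 4\right)}{39} \left(-333 + 2 \frac{\frac{1}{-4} \left(-4 - 4\right)}{39}\right)} - 46467\right) = 16557 \left(\frac{1}{\left(- \frac{1}{4}\right) \left(-8\right) \frac{1}{39} \left(-333 + 2 \left(- \frac{1}{4}\right) \left(-8\right) \frac{1}{39}\right)} - 46467\right) = 16557 \left(\frac{1}{2 \cdot \frac{1}{39} \left(-333 + 2 \cdot 2 \cdot \frac{1}{39}\right)} - 46467\right) = 16557 \left(\frac{1}{\frac{2}{39} \left(-333 + 2 \cdot \frac{2}{39}\right)} - 46467\right) = 16557 \left(\frac{39}{2 \left(-333 + \frac{4}{39}\right)} - 46467\right) = 16557 \left(\frac{39}{2 \left(- \frac{12983}{39}\right)} - 46467\right) = 16557 \left(\frac{39}{2} \left(- \frac{39}{12983}\right) - 46467\right) = 16557 \left(- \frac{1521}{25966} - 46467\right) = 16557 \left(- \frac{1206563643}{25966}\right) = - \frac{19977074237151}{25966}$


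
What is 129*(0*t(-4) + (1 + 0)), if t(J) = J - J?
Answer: 129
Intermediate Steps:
t(J) = 0
129*(0*t(-4) + (1 + 0)) = 129*(0*0 + (1 + 0)) = 129*(0 + 1) = 129*1 = 129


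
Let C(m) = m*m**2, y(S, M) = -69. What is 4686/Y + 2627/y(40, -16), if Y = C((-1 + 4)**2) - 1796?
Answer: -284213/6693 ≈ -42.464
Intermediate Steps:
C(m) = m**3
Y = -1067 (Y = ((-1 + 4)**2)**3 - 1796 = (3**2)**3 - 1796 = 9**3 - 1796 = 729 - 1796 = -1067)
4686/Y + 2627/y(40, -16) = 4686/(-1067) + 2627/(-69) = 4686*(-1/1067) + 2627*(-1/69) = -426/97 - 2627/69 = -284213/6693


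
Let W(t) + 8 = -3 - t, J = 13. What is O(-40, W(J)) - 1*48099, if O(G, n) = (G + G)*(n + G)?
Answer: -42979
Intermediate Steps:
W(t) = -11 - t (W(t) = -8 + (-3 - t) = -11 - t)
O(G, n) = 2*G*(G + n) (O(G, n) = (2*G)*(G + n) = 2*G*(G + n))
O(-40, W(J)) - 1*48099 = 2*(-40)*(-40 + (-11 - 1*13)) - 1*48099 = 2*(-40)*(-40 + (-11 - 13)) - 48099 = 2*(-40)*(-40 - 24) - 48099 = 2*(-40)*(-64) - 48099 = 5120 - 48099 = -42979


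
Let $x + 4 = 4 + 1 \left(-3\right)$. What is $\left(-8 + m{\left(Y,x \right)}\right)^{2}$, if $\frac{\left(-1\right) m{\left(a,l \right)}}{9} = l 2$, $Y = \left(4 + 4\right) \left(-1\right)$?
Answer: $2116$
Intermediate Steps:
$x = -3$ ($x = -4 + \left(4 + 1 \left(-3\right)\right) = -4 + \left(4 - 3\right) = -4 + 1 = -3$)
$Y = -8$ ($Y = 8 \left(-1\right) = -8$)
$m{\left(a,l \right)} = - 18 l$ ($m{\left(a,l \right)} = - 9 l 2 = - 9 \cdot 2 l = - 18 l$)
$\left(-8 + m{\left(Y,x \right)}\right)^{2} = \left(-8 - -54\right)^{2} = \left(-8 + 54\right)^{2} = 46^{2} = 2116$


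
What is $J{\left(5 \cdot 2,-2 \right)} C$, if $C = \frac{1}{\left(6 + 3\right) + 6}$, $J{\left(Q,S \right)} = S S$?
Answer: $\frac{4}{15} \approx 0.26667$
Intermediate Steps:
$J{\left(Q,S \right)} = S^{2}$
$C = \frac{1}{15}$ ($C = \frac{1}{9 + 6} = \frac{1}{15} \approx 0.066667$)
$J{\left(5 \cdot 2,-2 \right)} C = \left(-2\right)^{2} \cdot \frac{1}{15} = 4 \cdot \frac{1}{15} = \frac{4}{15}$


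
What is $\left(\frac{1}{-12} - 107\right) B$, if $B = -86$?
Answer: $\frac{55255}{6} \approx 9209.2$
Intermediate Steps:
$\left(\frac{1}{-12} - 107\right) B = \left(\frac{1}{-12} - 107\right) \left(-86\right) = \left(- \frac{1}{12} - 107\right) \left(-86\right) = \left(- \frac{1285}{12}\right) \left(-86\right) = \frac{55255}{6}$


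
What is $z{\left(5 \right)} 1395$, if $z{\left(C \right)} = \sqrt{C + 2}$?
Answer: $1395 \sqrt{7} \approx 3690.8$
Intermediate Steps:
$z{\left(C \right)} = \sqrt{2 + C}$
$z{\left(5 \right)} 1395 = \sqrt{2 + 5} \cdot 1395 = \sqrt{7} \cdot 1395 = 1395 \sqrt{7}$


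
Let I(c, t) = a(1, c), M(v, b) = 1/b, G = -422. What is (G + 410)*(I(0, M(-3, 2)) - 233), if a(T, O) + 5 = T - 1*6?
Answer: 2916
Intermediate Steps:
a(T, O) = -11 + T (a(T, O) = -5 + (T - 1*6) = -5 + (T - 6) = -5 + (-6 + T) = -11 + T)
I(c, t) = -10 (I(c, t) = -11 + 1 = -10)
(G + 410)*(I(0, M(-3, 2)) - 233) = (-422 + 410)*(-10 - 233) = -12*(-243) = 2916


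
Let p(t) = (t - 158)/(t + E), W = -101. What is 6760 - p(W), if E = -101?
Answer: 1365261/202 ≈ 6758.7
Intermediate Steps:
p(t) = (-158 + t)/(-101 + t) (p(t) = (t - 158)/(t - 101) = (-158 + t)/(-101 + t))
6760 - p(W) = 6760 - (-158 - 101)/(-101 - 101) = 6760 - (-259)/(-202) = 6760 - (-1)*(-259)/202 = 6760 - 1*259/202 = 6760 - 259/202 = 1365261/202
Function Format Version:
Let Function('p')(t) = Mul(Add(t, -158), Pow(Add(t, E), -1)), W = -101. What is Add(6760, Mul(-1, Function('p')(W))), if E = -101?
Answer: Rational(1365261, 202) ≈ 6758.7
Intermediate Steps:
Function('p')(t) = Mul(Pow(Add(-101, t), -1), Add(-158, t)) (Function('p')(t) = Mul(Add(t, -158), Pow(Add(t, -101), -1)) = Mul(Add(-158, t), Pow(Add(-101, t), -1)) = Mul(Pow(Add(-101, t), -1), Add(-158, t)))
Add(6760, Mul(-1, Function('p')(W))) = Add(6760, Mul(-1, Mul(Pow(Add(-101, -101), -1), Add(-158, -101)))) = Add(6760, Mul(-1, Mul(Pow(-202, -1), -259))) = Add(6760, Mul(-1, Mul(Rational(-1, 202), -259))) = Add(6760, Mul(-1, Rational(259, 202))) = Add(6760, Rational(-259, 202)) = Rational(1365261, 202)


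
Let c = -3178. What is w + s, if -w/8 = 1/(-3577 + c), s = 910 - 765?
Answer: 979483/6755 ≈ 145.00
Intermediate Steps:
s = 145
w = 8/6755 (w = -8/(-3577 - 3178) = -8/(-6755) = -8*(-1/6755) = 8/6755 ≈ 0.0011843)
w + s = 8/6755 + 145 = 979483/6755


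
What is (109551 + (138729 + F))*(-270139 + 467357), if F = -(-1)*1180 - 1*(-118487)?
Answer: 72565771446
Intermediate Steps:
F = 119667 (F = -1*(-1180) + 118487 = 1180 + 118487 = 119667)
(109551 + (138729 + F))*(-270139 + 467357) = (109551 + (138729 + 119667))*(-270139 + 467357) = (109551 + 258396)*197218 = 367947*197218 = 72565771446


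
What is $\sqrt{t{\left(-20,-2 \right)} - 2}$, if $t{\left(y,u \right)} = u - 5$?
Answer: $3 i \approx 3.0 i$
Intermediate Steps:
$t{\left(y,u \right)} = -5 + u$
$\sqrt{t{\left(-20,-2 \right)} - 2} = \sqrt{\left(-5 - 2\right) - 2} = \sqrt{-7 - 2} = \sqrt{-9} = 3 i$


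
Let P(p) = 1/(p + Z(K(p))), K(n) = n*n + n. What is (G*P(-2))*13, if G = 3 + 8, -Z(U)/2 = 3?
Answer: -143/8 ≈ -17.875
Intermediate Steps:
K(n) = n + n² (K(n) = n² + n = n + n²)
Z(U) = -6 (Z(U) = -2*3 = -6)
G = 11
P(p) = 1/(-6 + p) (P(p) = 1/(p - 6) = 1/(-6 + p))
(G*P(-2))*13 = (11/(-6 - 2))*13 = (11/(-8))*13 = (11*(-⅛))*13 = -11/8*13 = -143/8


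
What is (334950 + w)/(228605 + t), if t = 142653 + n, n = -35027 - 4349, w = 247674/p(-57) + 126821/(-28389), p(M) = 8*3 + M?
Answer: 102252716957/103639779078 ≈ 0.98662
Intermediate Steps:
p(M) = 24 + M
w = -2345134093/312279 (w = 247674/(24 - 57) + 126821/(-28389) = 247674/(-33) + 126821*(-1/28389) = 247674*(-1/33) - 126821/28389 = -82558/11 - 126821/28389 = -2345134093/312279 ≈ -7509.7)
n = -39376
t = 103277 (t = 142653 - 39376 = 103277)
(334950 + w)/(228605 + t) = (334950 - 2345134093/312279)/(228605 + 103277) = (102252716957/312279)/331882 = (102252716957/312279)*(1/331882) = 102252716957/103639779078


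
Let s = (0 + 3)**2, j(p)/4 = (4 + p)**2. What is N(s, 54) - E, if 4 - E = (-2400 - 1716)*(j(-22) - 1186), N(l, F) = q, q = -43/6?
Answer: -2716627/6 ≈ -4.5277e+5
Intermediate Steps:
j(p) = 4*(4 + p)**2
s = 9 (s = 3**2 = 9)
q = -43/6 (q = -43*1/6 = -43/6 ≈ -7.1667)
N(l, F) = -43/6
E = 452764 (E = 4 - (-2400 - 1716)*(4*(4 - 22)**2 - 1186) = 4 - (-4116)*(4*(-18)**2 - 1186) = 4 - (-4116)*(4*324 - 1186) = 4 - (-4116)*(1296 - 1186) = 4 - (-4116)*110 = 4 - 1*(-452760) = 4 + 452760 = 452764)
N(s, 54) - E = -43/6 - 1*452764 = -43/6 - 452764 = -2716627/6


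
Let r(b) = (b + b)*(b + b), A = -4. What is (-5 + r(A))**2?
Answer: 3481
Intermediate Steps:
r(b) = 4*b**2 (r(b) = (2*b)*(2*b) = 4*b**2)
(-5 + r(A))**2 = (-5 + 4*(-4)**2)**2 = (-5 + 4*16)**2 = (-5 + 64)**2 = 59**2 = 3481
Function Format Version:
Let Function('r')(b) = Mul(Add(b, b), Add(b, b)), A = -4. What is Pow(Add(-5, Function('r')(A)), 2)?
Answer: 3481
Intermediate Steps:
Function('r')(b) = Mul(4, Pow(b, 2)) (Function('r')(b) = Mul(Mul(2, b), Mul(2, b)) = Mul(4, Pow(b, 2)))
Pow(Add(-5, Function('r')(A)), 2) = Pow(Add(-5, Mul(4, Pow(-4, 2))), 2) = Pow(Add(-5, Mul(4, 16)), 2) = Pow(Add(-5, 64), 2) = Pow(59, 2) = 3481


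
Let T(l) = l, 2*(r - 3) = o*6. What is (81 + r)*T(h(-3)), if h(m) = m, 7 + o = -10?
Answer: -99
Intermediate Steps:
o = -17 (o = -7 - 10 = -17)
r = -48 (r = 3 + (-17*6)/2 = 3 + (½)*(-102) = 3 - 51 = -48)
(81 + r)*T(h(-3)) = (81 - 48)*(-3) = 33*(-3) = -99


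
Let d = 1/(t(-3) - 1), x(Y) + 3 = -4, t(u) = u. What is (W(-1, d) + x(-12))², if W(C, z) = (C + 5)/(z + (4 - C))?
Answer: 13689/361 ≈ 37.920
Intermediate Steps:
x(Y) = -7 (x(Y) = -3 - 4 = -7)
d = -¼ (d = 1/(-3 - 1) = 1/(-4) = -¼ ≈ -0.25000)
W(C, z) = (5 + C)/(4 + z - C)
(W(-1, d) + x(-12))² = ((5 - 1)/(4 - ¼ - 1*(-1)) - 7)² = (4/(4 - ¼ + 1) - 7)² = (4/(19/4) - 7)² = ((4/19)*4 - 7)² = (16/19 - 7)² = (-117/19)² = 13689/361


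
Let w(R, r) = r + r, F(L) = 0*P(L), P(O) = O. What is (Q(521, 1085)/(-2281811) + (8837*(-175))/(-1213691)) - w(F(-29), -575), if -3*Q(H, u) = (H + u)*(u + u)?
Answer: 1367041787870135/1186891489029 ≈ 1151.8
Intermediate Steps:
Q(H, u) = -2*u*(H + u)/3 (Q(H, u) = -(H + u)*(u + u)/3 = -(H + u)*2*u/3 = -2*u*(H + u)/3)
F(L) = 0 (F(L) = 0*L = 0)
w(R, r) = 2*r
(Q(521, 1085)/(-2281811) + (8837*(-175))/(-1213691)) - w(F(-29), -575) = (-⅔*1085*(521 + 1085)/(-2281811) + (8837*(-175))/(-1213691)) - 2*(-575) = (-⅔*1085*1606*(-1/2281811) - 1546475*(-1/1213691)) - 1*(-1150) = (-3485020/3*(-1/2281811) + 1546475/1213691) + 1150 = (497860/977919 + 1546475/1213691) + 1150 = 2116575486785/1186891489029 + 1150 = 1367041787870135/1186891489029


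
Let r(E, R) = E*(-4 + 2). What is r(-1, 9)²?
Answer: 4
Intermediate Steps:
r(E, R) = -2*E (r(E, R) = E*(-2) = -2*E)
r(-1, 9)² = (-2*(-1))² = 2² = 4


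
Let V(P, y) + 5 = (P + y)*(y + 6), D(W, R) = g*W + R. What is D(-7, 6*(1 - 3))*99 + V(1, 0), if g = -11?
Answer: 6436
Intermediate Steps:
D(W, R) = R - 11*W (D(W, R) = -11*W + R = R - 11*W)
V(P, y) = -5 + (6 + y)*(P + y) (V(P, y) = -5 + (P + y)*(y + 6) = -5 + (P + y)*(6 + y) = -5 + (6 + y)*(P + y))
D(-7, 6*(1 - 3))*99 + V(1, 0) = (6*(1 - 3) - 11*(-7))*99 + (-5 + 0**2 + 6*1 + 6*0 + 1*0) = (6*(-2) + 77)*99 + (-5 + 0 + 6 + 0 + 0) = (-12 + 77)*99 + 1 = 65*99 + 1 = 6435 + 1 = 6436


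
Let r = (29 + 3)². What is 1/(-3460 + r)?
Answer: -1/2436 ≈ -0.00041051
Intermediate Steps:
r = 1024 (r = 32² = 1024)
1/(-3460 + r) = 1/(-3460 + 1024) = 1/(-2436) = -1/2436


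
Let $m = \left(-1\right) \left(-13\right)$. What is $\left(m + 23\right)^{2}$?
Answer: $1296$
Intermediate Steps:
$m = 13$
$\left(m + 23\right)^{2} = \left(13 + 23\right)^{2} = 36^{2} = 1296$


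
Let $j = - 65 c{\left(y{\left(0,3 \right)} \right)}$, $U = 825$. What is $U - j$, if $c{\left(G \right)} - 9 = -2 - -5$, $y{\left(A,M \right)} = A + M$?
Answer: $1605$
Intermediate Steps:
$c{\left(G \right)} = 12$ ($c{\left(G \right)} = 9 - -3 = 9 + \left(-2 + 5\right) = 9 + 3 = 12$)
$j = -780$ ($j = \left(-65\right) 12 = -780$)
$U - j = 825 - -780 = 825 + 780 = 1605$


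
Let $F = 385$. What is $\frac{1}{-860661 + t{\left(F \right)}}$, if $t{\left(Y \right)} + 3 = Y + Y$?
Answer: $- \frac{1}{859894} \approx -1.1629 \cdot 10^{-6}$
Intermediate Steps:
$t{\left(Y \right)} = -3 + 2 Y$ ($t{\left(Y \right)} = -3 + \left(Y + Y\right) = -3 + 2 Y$)
$\frac{1}{-860661 + t{\left(F \right)}} = \frac{1}{-860661 + \left(-3 + 2 \cdot 385\right)} = \frac{1}{-860661 + \left(-3 + 770\right)} = \frac{1}{-860661 + 767} = \frac{1}{-859894} = - \frac{1}{859894}$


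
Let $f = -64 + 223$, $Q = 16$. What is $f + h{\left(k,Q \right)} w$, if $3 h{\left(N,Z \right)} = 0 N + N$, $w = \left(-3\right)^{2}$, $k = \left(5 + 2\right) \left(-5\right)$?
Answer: $54$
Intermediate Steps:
$k = -35$ ($k = 7 \left(-5\right) = -35$)
$w = 9$
$f = 159$
$h{\left(N,Z \right)} = \frac{N}{3}$ ($h{\left(N,Z \right)} = \frac{0 N + N}{3} = \frac{0 + N}{3} = \frac{N}{3}$)
$f + h{\left(k,Q \right)} w = 159 + \frac{1}{3} \left(-35\right) 9 = 159 - 105 = 54$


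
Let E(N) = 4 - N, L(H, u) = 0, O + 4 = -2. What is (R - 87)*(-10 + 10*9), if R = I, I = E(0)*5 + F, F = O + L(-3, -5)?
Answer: -5840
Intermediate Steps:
O = -6 (O = -4 - 2 = -6)
F = -6 (F = -6 + 0 = -6)
I = 14 (I = (4 - 1*0)*5 - 6 = (4 + 0)*5 - 6 = 4*5 - 6 = 20 - 6 = 14)
R = 14
(R - 87)*(-10 + 10*9) = (14 - 87)*(-10 + 10*9) = -73*(-10 + 90) = -73*80 = -5840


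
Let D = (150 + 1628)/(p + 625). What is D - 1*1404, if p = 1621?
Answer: -1575803/1123 ≈ -1403.2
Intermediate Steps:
D = 889/1123 (D = (150 + 1628)/(1621 + 625) = 1778/2246 = 1778*(1/2246) = 889/1123 ≈ 0.79163)
D - 1*1404 = 889/1123 - 1*1404 = 889/1123 - 1404 = -1575803/1123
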